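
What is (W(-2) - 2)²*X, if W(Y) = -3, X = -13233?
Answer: -330825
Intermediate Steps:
(W(-2) - 2)²*X = (-3 - 2)²*(-13233) = (-5)²*(-13233) = 25*(-13233) = -330825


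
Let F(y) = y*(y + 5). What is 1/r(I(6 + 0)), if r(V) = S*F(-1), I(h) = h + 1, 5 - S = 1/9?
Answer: -9/176 ≈ -0.051136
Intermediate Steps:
F(y) = y*(5 + y)
S = 44/9 (S = 5 - 1/9 = 5 - 1*⅑ = 5 - ⅑ = 44/9 ≈ 4.8889)
I(h) = 1 + h
r(V) = -176/9 (r(V) = 44*(-(5 - 1))/9 = 44*(-1*4)/9 = (44/9)*(-4) = -176/9)
1/r(I(6 + 0)) = 1/(-176/9) = -9/176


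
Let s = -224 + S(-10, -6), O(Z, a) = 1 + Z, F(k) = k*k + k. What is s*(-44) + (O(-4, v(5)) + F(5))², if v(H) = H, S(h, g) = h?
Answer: 11025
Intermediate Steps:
F(k) = k + k² (F(k) = k² + k = k + k²)
s = -234 (s = -224 - 10 = -234)
s*(-44) + (O(-4, v(5)) + F(5))² = -234*(-44) + ((1 - 4) + 5*(1 + 5))² = 10296 + (-3 + 5*6)² = 10296 + (-3 + 30)² = 10296 + 27² = 10296 + 729 = 11025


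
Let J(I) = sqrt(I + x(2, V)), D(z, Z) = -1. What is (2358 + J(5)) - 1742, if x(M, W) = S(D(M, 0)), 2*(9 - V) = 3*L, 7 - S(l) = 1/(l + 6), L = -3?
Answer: 616 + sqrt(295)/5 ≈ 619.44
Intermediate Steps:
S(l) = 7 - 1/(6 + l) (S(l) = 7 - 1/(l + 6) = 7 - 1/(6 + l))
V = 27/2 (V = 9 - 3*(-3)/2 = 9 - 1/2*(-9) = 9 + 9/2 = 27/2 ≈ 13.500)
x(M, W) = 34/5 (x(M, W) = (41 + 7*(-1))/(6 - 1) = (41 - 7)/5 = (1/5)*34 = 34/5)
J(I) = sqrt(34/5 + I) (J(I) = sqrt(I + 34/5) = sqrt(34/5 + I))
(2358 + J(5)) - 1742 = (2358 + sqrt(170 + 25*5)/5) - 1742 = (2358 + sqrt(170 + 125)/5) - 1742 = (2358 + sqrt(295)/5) - 1742 = 616 + sqrt(295)/5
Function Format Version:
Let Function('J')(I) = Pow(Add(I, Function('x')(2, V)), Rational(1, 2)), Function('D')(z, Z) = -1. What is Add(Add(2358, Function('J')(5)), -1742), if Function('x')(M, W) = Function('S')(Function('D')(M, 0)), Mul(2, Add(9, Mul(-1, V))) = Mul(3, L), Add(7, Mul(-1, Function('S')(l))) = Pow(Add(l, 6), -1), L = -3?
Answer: Add(616, Mul(Rational(1, 5), Pow(295, Rational(1, 2)))) ≈ 619.44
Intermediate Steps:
Function('S')(l) = Add(7, Mul(-1, Pow(Add(6, l), -1))) (Function('S')(l) = Add(7, Mul(-1, Pow(Add(l, 6), -1))) = Add(7, Mul(-1, Pow(Add(6, l), -1))))
V = Rational(27, 2) (V = Add(9, Mul(Rational(-1, 2), Mul(3, -3))) = Add(9, Mul(Rational(-1, 2), -9)) = Add(9, Rational(9, 2)) = Rational(27, 2) ≈ 13.500)
Function('x')(M, W) = Rational(34, 5) (Function('x')(M, W) = Mul(Pow(Add(6, -1), -1), Add(41, Mul(7, -1))) = Mul(Pow(5, -1), Add(41, -7)) = Mul(Rational(1, 5), 34) = Rational(34, 5))
Function('J')(I) = Pow(Add(Rational(34, 5), I), Rational(1, 2)) (Function('J')(I) = Pow(Add(I, Rational(34, 5)), Rational(1, 2)) = Pow(Add(Rational(34, 5), I), Rational(1, 2)))
Add(Add(2358, Function('J')(5)), -1742) = Add(Add(2358, Mul(Rational(1, 5), Pow(Add(170, Mul(25, 5)), Rational(1, 2)))), -1742) = Add(Add(2358, Mul(Rational(1, 5), Pow(Add(170, 125), Rational(1, 2)))), -1742) = Add(Add(2358, Mul(Rational(1, 5), Pow(295, Rational(1, 2)))), -1742) = Add(616, Mul(Rational(1, 5), Pow(295, Rational(1, 2))))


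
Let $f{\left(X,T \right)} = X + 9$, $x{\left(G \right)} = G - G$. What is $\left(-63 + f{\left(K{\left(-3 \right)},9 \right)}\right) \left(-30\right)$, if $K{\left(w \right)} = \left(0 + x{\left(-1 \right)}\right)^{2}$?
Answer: $1620$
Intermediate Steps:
$x{\left(G \right)} = 0$
$K{\left(w \right)} = 0$ ($K{\left(w \right)} = \left(0 + 0\right)^{2} = 0^{2} = 0$)
$f{\left(X,T \right)} = 9 + X$
$\left(-63 + f{\left(K{\left(-3 \right)},9 \right)}\right) \left(-30\right) = \left(-63 + \left(9 + 0\right)\right) \left(-30\right) = \left(-63 + 9\right) \left(-30\right) = \left(-54\right) \left(-30\right) = 1620$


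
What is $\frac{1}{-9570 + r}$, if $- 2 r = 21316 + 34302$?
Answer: $- \frac{1}{37379} \approx -2.6753 \cdot 10^{-5}$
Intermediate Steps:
$r = -27809$ ($r = - \frac{21316 + 34302}{2} = \left(- \frac{1}{2}\right) 55618 = -27809$)
$\frac{1}{-9570 + r} = \frac{1}{-9570 - 27809} = \frac{1}{-37379} = - \frac{1}{37379}$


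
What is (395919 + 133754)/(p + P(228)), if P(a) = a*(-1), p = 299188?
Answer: 529673/298960 ≈ 1.7717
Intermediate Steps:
P(a) = -a
(395919 + 133754)/(p + P(228)) = (395919 + 133754)/(299188 - 1*228) = 529673/(299188 - 228) = 529673/298960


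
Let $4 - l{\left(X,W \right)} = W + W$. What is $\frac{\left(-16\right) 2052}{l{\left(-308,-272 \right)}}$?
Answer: $- \frac{8208}{137} \approx -59.912$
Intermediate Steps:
$l{\left(X,W \right)} = 4 - 2 W$ ($l{\left(X,W \right)} = 4 - \left(W + W\right) = 4 - 2 W$)
$\frac{\left(-16\right) 2052}{l{\left(-308,-272 \right)}} = \frac{\left(-16\right) 2052}{4 - -544} = - \frac{32832}{4 + 544} = - \frac{32832}{548} = \left(-32832\right) \frac{1}{548} = - \frac{8208}{137}$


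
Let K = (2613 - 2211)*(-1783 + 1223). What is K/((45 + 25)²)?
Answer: -1608/35 ≈ -45.943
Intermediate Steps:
K = -225120 (K = 402*(-560) = -225120)
K/((45 + 25)²) = -225120/(45 + 25)² = -225120/(70²) = -225120/4900 = -225120*1/4900 = -1608/35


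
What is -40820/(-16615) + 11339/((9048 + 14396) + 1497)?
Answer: 241297821/82878943 ≈ 2.9114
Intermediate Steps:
-40820/(-16615) + 11339/((9048 + 14396) + 1497) = -40820*(-1/16615) + 11339/(23444 + 1497) = 8164/3323 + 11339/24941 = 241297821/82878943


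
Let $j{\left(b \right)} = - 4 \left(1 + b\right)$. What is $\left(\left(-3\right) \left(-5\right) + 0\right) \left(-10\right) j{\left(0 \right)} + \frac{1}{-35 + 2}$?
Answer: $\frac{19799}{33} \approx 599.97$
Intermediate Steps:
$j{\left(b \right)} = -4 - 4 b$
$\left(\left(-3\right) \left(-5\right) + 0\right) \left(-10\right) j{\left(0 \right)} + \frac{1}{-35 + 2} = \left(\left(-3\right) \left(-5\right) + 0\right) \left(-10\right) \left(-4 - 0\right) + \frac{1}{-35 + 2} = \left(15 + 0\right) \left(-10\right) \left(-4 + 0\right) + \frac{1}{-33} = 15 \left(-10\right) \left(-4\right) - \frac{1}{33} = \left(-150\right) \left(-4\right) - \frac{1}{33} = 600 - \frac{1}{33} = \frac{19799}{33}$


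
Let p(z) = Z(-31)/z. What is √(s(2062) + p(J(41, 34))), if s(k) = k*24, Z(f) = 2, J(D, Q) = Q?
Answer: √14302049/17 ≈ 222.46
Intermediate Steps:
p(z) = 2/z
s(k) = 24*k
√(s(2062) + p(J(41, 34))) = √(24*2062 + 2/34) = √(49488 + 2*(1/34)) = √(49488 + 1/17) = √(841297/17) = √14302049/17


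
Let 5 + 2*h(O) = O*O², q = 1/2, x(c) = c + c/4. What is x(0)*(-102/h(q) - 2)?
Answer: 0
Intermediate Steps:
x(c) = 5*c/4 (x(c) = c + c*(¼) = c + c/4 = 5*c/4)
q = ½ ≈ 0.50000
h(O) = -5/2 + O³/2 (h(O) = -5/2 + (O*O²)/2 = -5/2 + O³/2)
x(0)*(-102/h(q) - 2) = ((5/4)*0)*(-102/(-5/2 + (½)³/2) - 2) = 0*(-102/(-5/2 + (½)*(⅛)) - 2) = 0*(-102/(-5/2 + 1/16) - 2) = 0*(-102/(-39/16) - 2) = 0*(-102*(-16/39) - 2) = 0*(544/13 - 2) = 0*(518/13) = 0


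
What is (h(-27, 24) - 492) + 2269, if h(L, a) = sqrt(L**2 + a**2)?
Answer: 1777 + 3*sqrt(145) ≈ 1813.1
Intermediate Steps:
(h(-27, 24) - 492) + 2269 = (sqrt((-27)**2 + 24**2) - 492) + 2269 = (sqrt(729 + 576) - 492) + 2269 = (sqrt(1305) - 492) + 2269 = (3*sqrt(145) - 492) + 2269 = (-492 + 3*sqrt(145)) + 2269 = 1777 + 3*sqrt(145)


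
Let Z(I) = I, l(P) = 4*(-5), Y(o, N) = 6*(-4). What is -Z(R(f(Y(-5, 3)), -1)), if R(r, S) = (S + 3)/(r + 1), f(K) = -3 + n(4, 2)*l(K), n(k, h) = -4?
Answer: -1/39 ≈ -0.025641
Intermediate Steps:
Y(o, N) = -24
l(P) = -20
f(K) = 77 (f(K) = -3 - 4*(-20) = -3 + 80 = 77)
R(r, S) = (3 + S)/(1 + r)
-Z(R(f(Y(-5, 3)), -1)) = -(3 - 1)/(1 + 77) = -2/78 = -1*1/39 = -1/39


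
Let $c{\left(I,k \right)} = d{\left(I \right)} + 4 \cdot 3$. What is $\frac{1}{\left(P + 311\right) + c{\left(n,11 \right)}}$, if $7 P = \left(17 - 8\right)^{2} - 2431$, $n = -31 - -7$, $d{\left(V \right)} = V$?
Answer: $- \frac{7}{257} \approx -0.027237$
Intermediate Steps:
$n = -24$ ($n = -31 + 7 = -24$)
$P = - \frac{2350}{7}$ ($P = \frac{\left(17 - 8\right)^{2} - 2431}{7} = \frac{9^{2} - 2431}{7} = \frac{81 - 2431}{7} = \frac{1}{7} \left(-2350\right) = - \frac{2350}{7} \approx -335.71$)
$c{\left(I,k \right)} = 12 + I$ ($c{\left(I,k \right)} = I + 4 \cdot 3 = I + 12 = 12 + I$)
$\frac{1}{\left(P + 311\right) + c{\left(n,11 \right)}} = \frac{1}{\left(- \frac{2350}{7} + 311\right) + \left(12 - 24\right)} = \frac{1}{- \frac{173}{7} - 12} = \frac{1}{- \frac{257}{7}} = - \frac{7}{257}$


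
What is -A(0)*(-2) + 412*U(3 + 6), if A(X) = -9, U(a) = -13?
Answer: -5374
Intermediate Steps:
-A(0)*(-2) + 412*U(3 + 6) = -(-9)*(-2) + 412*(-13) = -1*18 - 5356 = -18 - 5356 = -5374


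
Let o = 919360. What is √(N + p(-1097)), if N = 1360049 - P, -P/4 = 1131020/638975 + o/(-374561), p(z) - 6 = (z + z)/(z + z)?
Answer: 2*√2695696027766495289453170/2815707235 ≈ 1166.2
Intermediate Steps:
p(z) = 7 (p(z) = 6 + (z + z)/(z + z) = 6 + (2*z)/((2*z)) = 6 + (2*z)*(1/(2*z)) = 6 + 1 = 7)
P = 7708803472/2815707235 (P = -4*(1131020/638975 + 919360/(-374561)) = -4*(1131020*(1/638975) + 919360*(-1/374561)) = -4*(226204/127795 - 54080/22033) = -4*(-1927200868/2815707235) = 7708803472/2815707235 ≈ 2.7378)
N = 3829492100451043/2815707235 (N = 1360049 - 1*7708803472/2815707235 = 1360049 - 7708803472/2815707235 = 3829492100451043/2815707235 ≈ 1.3600e+6)
√(N + p(-1097)) = √(3829492100451043/2815707235 + 7) = √(3829511810401688/2815707235) = 2*√2695696027766495289453170/2815707235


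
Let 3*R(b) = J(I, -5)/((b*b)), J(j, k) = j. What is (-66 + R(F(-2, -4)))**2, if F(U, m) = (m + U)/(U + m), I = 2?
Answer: 38416/9 ≈ 4268.4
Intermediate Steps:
F(U, m) = 1 (F(U, m) = (U + m)/(U + m) = 1)
R(b) = 2/(3*b**2) (R(b) = (2/((b*b)))/3 = (2/(b**2))/3 = (2/b**2)/3 = 2/(3*b**2))
(-66 + R(F(-2, -4)))**2 = (-66 + (2/3)/1**2)**2 = (-66 + (2/3)*1)**2 = (-66 + 2/3)**2 = (-196/3)**2 = 38416/9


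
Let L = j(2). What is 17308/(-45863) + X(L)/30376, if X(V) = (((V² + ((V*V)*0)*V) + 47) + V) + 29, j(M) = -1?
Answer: -130565555/348283622 ≈ -0.37488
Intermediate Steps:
L = -1
X(V) = 76 + V + V² (X(V) = (((V² + (V²*0)*V) + 47) + V) + 29 = (((V² + 0*V) + 47) + V) + 29 = (((V² + 0) + 47) + V) + 29 = ((V² + 47) + V) + 29 = ((47 + V²) + V) + 29 = (47 + V + V²) + 29 = 76 + V + V²)
17308/(-45863) + X(L)/30376 = 17308/(-45863) + (76 - 1 + (-1)²)/30376 = 17308*(-1/45863) + (76 - 1 + 1)*(1/30376) = -17308/45863 + 76*(1/30376) = -17308/45863 + 19/7594 = -130565555/348283622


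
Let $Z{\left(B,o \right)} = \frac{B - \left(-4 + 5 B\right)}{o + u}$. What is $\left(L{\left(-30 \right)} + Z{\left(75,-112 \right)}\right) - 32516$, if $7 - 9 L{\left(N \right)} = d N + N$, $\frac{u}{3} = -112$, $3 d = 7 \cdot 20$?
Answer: $- \frac{5435753}{168} \approx -32356.0$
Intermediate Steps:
$d = \frac{140}{3}$ ($d = \frac{7 \cdot 20}{3} = \frac{1}{3} \cdot 140 = \frac{140}{3} \approx 46.667$)
$u = -336$ ($u = 3 \left(-112\right) = -336$)
$Z{\left(B,o \right)} = \frac{4 - 4 B}{-336 + o}$ ($Z{\left(B,o \right)} = \frac{B - \left(-4 + 5 B\right)}{o - 336} = \frac{4 - 4 B}{-336 + o}$)
$L{\left(N \right)} = \frac{7}{9} - \frac{143 N}{27}$ ($L{\left(N \right)} = \frac{7}{9} - \frac{\frac{140 N}{3} + N}{9} = \frac{7}{9} - \frac{\frac{143}{3} N}{9} = \frac{7}{9} - \frac{143 N}{27}$)
$\left(L{\left(-30 \right)} + Z{\left(75,-112 \right)}\right) - 32516 = \left(\left(\frac{7}{9} - - \frac{1430}{9}\right) + \frac{4 \left(1 - 75\right)}{-336 - 112}\right) - 32516 = \left(\left(\frac{7}{9} + \frac{1430}{9}\right) + \frac{4 \left(1 - 75\right)}{-448}\right) - 32516 = \left(\frac{479}{3} + 4 \left(- \frac{1}{448}\right) \left(-74\right)\right) - 32516 = \left(\frac{479}{3} + \frac{37}{56}\right) - 32516 = \frac{26935}{168} - 32516 = - \frac{5435753}{168}$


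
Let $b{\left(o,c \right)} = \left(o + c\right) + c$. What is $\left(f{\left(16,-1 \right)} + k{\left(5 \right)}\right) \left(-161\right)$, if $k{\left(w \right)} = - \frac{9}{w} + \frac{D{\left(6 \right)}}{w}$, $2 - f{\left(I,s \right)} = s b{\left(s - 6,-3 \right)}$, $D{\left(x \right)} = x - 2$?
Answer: $1932$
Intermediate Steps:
$D{\left(x \right)} = -2 + x$ ($D{\left(x \right)} = x - 2 = -2 + x$)
$b{\left(o,c \right)} = o + 2 c$ ($b{\left(o,c \right)} = \left(c + o\right) + c = o + 2 c$)
$f{\left(I,s \right)} = 2 - s \left(-12 + s\right)$ ($f{\left(I,s \right)} = 2 - s \left(\left(s - 6\right) + 2 \left(-3\right)\right) = 2 - s \left(\left(s - 6\right) - 6\right) = 2 - s \left(\left(-6 + s\right) - 6\right) = 2 - s \left(-12 + s\right)$)
$k{\left(w \right)} = - \frac{5}{w}$ ($k{\left(w \right)} = - \frac{9}{w} + \frac{-2 + 6}{w} = - \frac{9}{w} + \frac{4}{w} = - \frac{5}{w}$)
$\left(f{\left(16,-1 \right)} + k{\left(5 \right)}\right) \left(-161\right) = \left(\left(2 - - (-12 - 1)\right) - \frac{5}{5}\right) \left(-161\right) = \left(\left(2 - \left(-1\right) \left(-13\right)\right) - 1\right) \left(-161\right) = \left(\left(2 - 13\right) - 1\right) \left(-161\right) = \left(-11 - 1\right) \left(-161\right) = \left(-12\right) \left(-161\right) = 1932$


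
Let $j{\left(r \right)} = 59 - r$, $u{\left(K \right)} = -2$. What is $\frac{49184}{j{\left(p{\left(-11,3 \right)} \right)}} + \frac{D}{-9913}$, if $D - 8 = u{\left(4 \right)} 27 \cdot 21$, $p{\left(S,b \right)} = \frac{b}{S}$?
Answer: $\frac{1340976266}{1615819} \approx 829.91$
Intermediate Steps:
$D = -1126$ ($D = 8 + \left(-2\right) 27 \cdot 21 = 8 - 1134 = -1126$)
$\frac{49184}{j{\left(p{\left(-11,3 \right)} \right)}} + \frac{D}{-9913} = \frac{49184}{59 - \frac{3}{-11}} - \frac{1126}{-9913} = \frac{49184}{59 - 3 \left(- \frac{1}{11}\right)} - - \frac{1126}{9913} = \frac{49184}{59 - - \frac{3}{11}} + \frac{1126}{9913} = \frac{49184}{59 + \frac{3}{11}} + \frac{1126}{9913} = \frac{49184}{\frac{652}{11}} + \frac{1126}{9913} = 49184 \cdot \frac{11}{652} + \frac{1126}{9913} = \frac{135256}{163} + \frac{1126}{9913} = \frac{1340976266}{1615819}$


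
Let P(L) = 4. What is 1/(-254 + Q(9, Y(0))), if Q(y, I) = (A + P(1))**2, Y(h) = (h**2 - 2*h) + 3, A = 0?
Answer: -1/238 ≈ -0.0042017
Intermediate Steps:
Y(h) = 3 + h**2 - 2*h
Q(y, I) = 16 (Q(y, I) = (0 + 4)**2 = 4**2 = 16)
1/(-254 + Q(9, Y(0))) = 1/(-254 + 16) = 1/(-238) = -1/238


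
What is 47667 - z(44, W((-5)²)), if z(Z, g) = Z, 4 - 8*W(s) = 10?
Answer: 47623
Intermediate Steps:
W(s) = -¾ (W(s) = ½ - ⅛*10 = ½ - 5/4 = -¾)
47667 - z(44, W((-5)²)) = 47667 - 1*44 = 47667 - 44 = 47623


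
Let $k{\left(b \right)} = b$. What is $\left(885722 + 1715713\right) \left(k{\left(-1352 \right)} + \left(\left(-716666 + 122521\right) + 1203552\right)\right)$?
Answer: $1581815558925$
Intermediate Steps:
$\left(885722 + 1715713\right) \left(k{\left(-1352 \right)} + \left(\left(-716666 + 122521\right) + 1203552\right)\right) = \left(885722 + 1715713\right) \left(-1352 + \left(\left(-716666 + 122521\right) + 1203552\right)\right) = 2601435 \left(-1352 + \left(-594145 + 1203552\right)\right) = 2601435 \left(-1352 + 609407\right) = 2601435 \cdot 608055 = 1581815558925$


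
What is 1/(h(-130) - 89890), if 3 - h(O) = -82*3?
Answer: -1/89641 ≈ -1.1156e-5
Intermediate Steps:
h(O) = 249 (h(O) = 3 - (-82)*3 = 3 - 1*(-246) = 3 + 246 = 249)
1/(h(-130) - 89890) = 1/(249 - 89890) = 1/(-89641) = -1/89641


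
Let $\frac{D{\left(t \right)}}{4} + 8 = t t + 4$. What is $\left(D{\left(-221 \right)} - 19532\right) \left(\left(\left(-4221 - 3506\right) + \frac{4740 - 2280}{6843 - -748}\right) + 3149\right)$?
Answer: $- \frac{6109454446608}{7591} \approx -8.0483 \cdot 10^{8}$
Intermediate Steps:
$D{\left(t \right)} = -16 + 4 t^{2}$ ($D{\left(t \right)} = -32 + 4 \left(t t + 4\right) = -32 + 4 \left(t^{2} + 4\right) = -32 + 4 \left(4 + t^{2}\right) = -32 + \left(16 + 4 t^{2}\right) = -16 + 4 t^{2}$)
$\left(D{\left(-221 \right)} - 19532\right) \left(\left(\left(-4221 - 3506\right) + \frac{4740 - 2280}{6843 - -748}\right) + 3149\right) = \left(\left(-16 + 4 \left(-221\right)^{2}\right) - 19532\right) \left(\left(\left(-4221 - 3506\right) + \frac{4740 - 2280}{6843 - -748}\right) + 3149\right) = \left(\left(-16 + 4 \cdot 48841\right) - 19532\right) \left(\left(-7727 + \frac{2460}{6843 + 748}\right) + 3149\right) = \left(\left(-16 + 195364\right) - 19532\right) \left(\left(-7727 + \frac{2460}{7591}\right) + 3149\right) = \left(195348 - 19532\right) \left(\left(-7727 + 2460 \cdot \frac{1}{7591}\right) + 3149\right) = 175816 \left(\left(-7727 + \frac{2460}{7591}\right) + 3149\right) = 175816 \left(- \frac{58653197}{7591} + 3149\right) = 175816 \left(- \frac{34749138}{7591}\right) = - \frac{6109454446608}{7591}$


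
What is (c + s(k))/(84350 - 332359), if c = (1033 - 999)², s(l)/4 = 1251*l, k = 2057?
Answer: -10294384/248009 ≈ -41.508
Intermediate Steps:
s(l) = 5004*l (s(l) = 4*(1251*l) = 5004*l)
c = 1156 (c = 34² = 1156)
(c + s(k))/(84350 - 332359) = (1156 + 5004*2057)/(84350 - 332359) = (1156 + 10293228)/(-248009) = 10294384*(-1/248009) = -10294384/248009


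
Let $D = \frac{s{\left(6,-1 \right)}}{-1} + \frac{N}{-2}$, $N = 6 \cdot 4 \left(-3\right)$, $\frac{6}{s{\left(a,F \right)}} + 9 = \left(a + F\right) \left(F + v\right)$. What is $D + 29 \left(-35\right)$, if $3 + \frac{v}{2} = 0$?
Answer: $- \frac{21535}{22} \approx -978.86$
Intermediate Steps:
$v = -6$ ($v = -6 + 2 \cdot 0 = -6 + 0 = -6$)
$s{\left(a,F \right)} = \frac{6}{-9 + \left(-6 + F\right) \left(F + a\right)}$ ($s{\left(a,F \right)} = \frac{6}{-9 + \left(a + F\right) \left(F - 6\right)} = \frac{6}{-9 + \left(F + a\right) \left(-6 + F\right)} = \frac{6}{-9 + \left(-6 + F\right) \left(F + a\right)}$)
$N = -72$ ($N = 24 \left(-3\right) = -72$)
$D = \frac{795}{22}$ ($D = \frac{6 \frac{1}{-9 + \left(-1\right)^{2} - -6 - 36 - 6}}{-1} - \frac{72}{-2} = \frac{6}{-9 + 1 + 6 - 36 - 6} \left(-1\right) - -36 = \frac{6}{-44} \left(-1\right) + 36 = 6 \left(- \frac{1}{44}\right) \left(-1\right) + 36 = \left(- \frac{3}{22}\right) \left(-1\right) + 36 = \frac{3}{22} + 36 = \frac{795}{22} \approx 36.136$)
$D + 29 \left(-35\right) = \frac{795}{22} + 29 \left(-35\right) = \frac{795}{22} - 1015 = - \frac{21535}{22}$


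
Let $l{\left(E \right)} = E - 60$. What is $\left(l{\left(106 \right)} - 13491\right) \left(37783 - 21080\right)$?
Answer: $-224571835$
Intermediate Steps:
$l{\left(E \right)} = -60 + E$
$\left(l{\left(106 \right)} - 13491\right) \left(37783 - 21080\right) = \left(\left(-60 + 106\right) - 13491\right) \left(37783 - 21080\right) = \left(46 - 13491\right) 16703 = \left(-13445\right) 16703 = -224571835$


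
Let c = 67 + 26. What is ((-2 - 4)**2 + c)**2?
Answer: 16641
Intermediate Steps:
c = 93
((-2 - 4)**2 + c)**2 = ((-2 - 4)**2 + 93)**2 = ((-6)**2 + 93)**2 = (36 + 93)**2 = 129**2 = 16641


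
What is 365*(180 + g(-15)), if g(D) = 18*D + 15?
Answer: -27375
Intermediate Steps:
g(D) = 15 + 18*D
365*(180 + g(-15)) = 365*(180 + (15 + 18*(-15))) = 365*(180 + (15 - 270)) = 365*(180 - 255) = 365*(-75) = -27375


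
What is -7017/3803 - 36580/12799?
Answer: -228924323/48674597 ≈ -4.7032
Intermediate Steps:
-7017/3803 - 36580/12799 = -228924323/48674597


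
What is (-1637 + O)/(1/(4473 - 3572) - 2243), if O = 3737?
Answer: -135150/144353 ≈ -0.93625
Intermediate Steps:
(-1637 + O)/(1/(4473 - 3572) - 2243) = (-1637 + 3737)/(1/(4473 - 3572) - 2243) = 2100/(1/901 - 2243) = 2100/(-2020942/901) = 2100*(-901/2020942) = -135150/144353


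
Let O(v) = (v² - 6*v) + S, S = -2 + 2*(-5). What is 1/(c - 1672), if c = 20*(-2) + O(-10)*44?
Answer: 1/4800 ≈ 0.00020833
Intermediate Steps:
S = -12 (S = -2 - 10 = -12)
O(v) = -12 + v² - 6*v (O(v) = (v² - 6*v) - 12 = -12 + v² - 6*v)
c = 6472 (c = 20*(-2) + (-12 + (-10)² - 6*(-10))*44 = -40 + (-12 + 100 + 60)*44 = -40 + 148*44 = -40 + 6512 = 6472)
1/(c - 1672) = 1/(6472 - 1672) = 1/4800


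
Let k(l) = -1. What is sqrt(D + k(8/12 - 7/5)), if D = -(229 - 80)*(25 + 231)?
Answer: I*sqrt(38145) ≈ 195.31*I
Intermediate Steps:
D = -38144 (D = -149*256 = -1*38144 = -38144)
sqrt(D + k(8/12 - 7/5)) = sqrt(-38144 - 1) = sqrt(-38145) = I*sqrt(38145)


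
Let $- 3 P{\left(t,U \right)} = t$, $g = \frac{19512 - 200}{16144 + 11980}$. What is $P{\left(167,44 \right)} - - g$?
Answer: $- \frac{1159693}{21093} \approx -54.98$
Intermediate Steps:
$g = \frac{4828}{7031}$ ($g = \frac{19312}{28124} = 19312 \cdot \frac{1}{28124} = \frac{4828}{7031} \approx 0.68667$)
$P{\left(t,U \right)} = - \frac{t}{3}$
$P{\left(167,44 \right)} - - g = \left(- \frac{1}{3}\right) 167 - \left(-1\right) \frac{4828}{7031} = - \frac{167}{3} - - \frac{4828}{7031} = - \frac{167}{3} + \frac{4828}{7031} = - \frac{1159693}{21093}$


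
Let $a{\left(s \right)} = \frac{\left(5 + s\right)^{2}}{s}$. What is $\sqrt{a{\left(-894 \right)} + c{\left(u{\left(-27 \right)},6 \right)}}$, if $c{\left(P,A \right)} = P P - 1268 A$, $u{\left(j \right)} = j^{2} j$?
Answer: $\frac{\sqrt{309633614811942}}{894} \approx 19683.0$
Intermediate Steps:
$u{\left(j \right)} = j^{3}$
$c{\left(P,A \right)} = P^{2} - 1268 A$
$a{\left(s \right)} = \frac{\left(5 + s\right)^{2}}{s}$
$\sqrt{a{\left(-894 \right)} + c{\left(u{\left(-27 \right)},6 \right)}} = \sqrt{\frac{\left(5 - 894\right)^{2}}{-894} + \left(\left(\left(-27\right)^{3}\right)^{2} - 7608\right)} = \sqrt{- \frac{\left(-889\right)^{2}}{894} - \left(7608 - \left(-19683\right)^{2}\right)} = \sqrt{\left(- \frac{1}{894}\right) 790321 + \left(387420489 - 7608\right)} = \sqrt{- \frac{790321}{894} + 387412881} = \sqrt{\frac{346346325293}{894}} = \frac{\sqrt{309633614811942}}{894}$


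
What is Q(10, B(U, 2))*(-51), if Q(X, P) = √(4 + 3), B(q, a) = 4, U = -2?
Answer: -51*√7 ≈ -134.93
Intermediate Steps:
Q(X, P) = √7
Q(10, B(U, 2))*(-51) = √7*(-51) = -51*√7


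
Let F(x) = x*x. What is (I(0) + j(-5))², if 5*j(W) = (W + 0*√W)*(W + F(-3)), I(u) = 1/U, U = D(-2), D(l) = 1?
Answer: 9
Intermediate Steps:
U = 1
F(x) = x²
I(u) = 1 (I(u) = 1/1 = 1)
j(W) = W*(9 + W)/5 (j(W) = ((W + 0*√W)*(W + (-3)²))/5 = ((W + 0)*(W + 9))/5 = (W*(9 + W))/5 = W*(9 + W)/5)
(I(0) + j(-5))² = (1 + (⅕)*(-5)*(9 - 5))² = (1 + (⅕)*(-5)*4)² = (1 - 4)² = (-3)² = 9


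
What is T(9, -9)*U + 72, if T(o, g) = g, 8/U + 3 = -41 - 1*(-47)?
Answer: 48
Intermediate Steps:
U = 8/3 (U = 8/(-3 + (-41 - 1*(-47))) = 8/(-3 + (-41 + 47)) = 8/(-3 + 6) = 8/3 ≈ 2.6667)
T(9, -9)*U + 72 = -9*8/3 + 72 = -24 + 72 = 48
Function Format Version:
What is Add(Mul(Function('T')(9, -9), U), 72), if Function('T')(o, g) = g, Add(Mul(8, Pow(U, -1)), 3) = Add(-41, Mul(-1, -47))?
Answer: 48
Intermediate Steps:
U = Rational(8, 3) (U = Mul(8, Pow(Add(-3, Add(-41, Mul(-1, -47))), -1)) = Mul(8, Pow(Add(-3, Add(-41, 47)), -1)) = Mul(8, Pow(Add(-3, 6), -1)) = Mul(8, Pow(3, -1)) = Mul(8, Rational(1, 3)) = Rational(8, 3) ≈ 2.6667)
Add(Mul(Function('T')(9, -9), U), 72) = Add(Mul(-9, Rational(8, 3)), 72) = Add(-24, 72) = 48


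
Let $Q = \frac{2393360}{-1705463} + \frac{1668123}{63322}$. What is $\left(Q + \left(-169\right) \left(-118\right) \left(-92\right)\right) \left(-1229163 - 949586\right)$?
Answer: $\frac{431672876742327549797175}{107993328086} \approx 3.9972 \cdot 10^{12}$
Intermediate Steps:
$Q = \frac{2693369714029}{107993328086}$ ($Q = 2393360 \left(- \frac{1}{1705463}\right) + 1668123 \cdot \frac{1}{63322} = - \frac{2393360}{1705463} + \frac{1668123}{63322} = \frac{2693369714029}{107993328086} \approx 24.94$)
$\left(Q + \left(-169\right) \left(-118\right) \left(-92\right)\right) \left(-1229163 - 949586\right) = \left(\frac{2693369714029}{107993328086} + \left(-169\right) \left(-118\right) \left(-92\right)\right) \left(-1229163 - 949586\right) = \left(\frac{2693369714029}{107993328086} + 19942 \left(-92\right)\right) \left(-2178749\right) = \left(\frac{2693369714029}{107993328086} - 1834664\right) \left(-2178749\right) = \left(- \frac{198128777909859075}{107993328086}\right) \left(-2178749\right) = \frac{431672876742327549797175}{107993328086}$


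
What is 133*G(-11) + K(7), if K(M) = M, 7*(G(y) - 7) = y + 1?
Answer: 748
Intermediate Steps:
G(y) = 50/7 + y/7 (G(y) = 7 + (y + 1)/7 = 7 + (1 + y)/7 = 7 + (⅐ + y/7) = 50/7 + y/7)
133*G(-11) + K(7) = 133*(50/7 + (⅐)*(-11)) + 7 = 133*(50/7 - 11/7) + 7 = 133*(39/7) + 7 = 741 + 7 = 748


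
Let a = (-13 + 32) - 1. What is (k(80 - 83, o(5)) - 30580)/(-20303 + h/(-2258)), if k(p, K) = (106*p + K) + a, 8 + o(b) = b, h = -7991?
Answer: 69733814/45836183 ≈ 1.5214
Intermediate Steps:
o(b) = -8 + b
a = 18 (a = 19 - 1 = 18)
k(p, K) = 18 + K + 106*p (k(p, K) = (106*p + K) + 18 = (K + 106*p) + 18 = 18 + K + 106*p)
(k(80 - 83, o(5)) - 30580)/(-20303 + h/(-2258)) = ((18 + (-8 + 5) + 106*(80 - 83)) - 30580)/(-20303 - 7991/(-2258)) = ((18 - 3 + 106*(-3)) - 30580)/(-20303 - 7991*(-1/2258)) = ((18 - 3 - 318) - 30580)/(-20303 + 7991/2258) = (-303 - 30580)/(-45836183/2258) = -30883*(-2258/45836183) = 69733814/45836183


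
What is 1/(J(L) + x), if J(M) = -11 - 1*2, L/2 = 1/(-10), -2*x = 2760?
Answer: -1/1393 ≈ -0.00071787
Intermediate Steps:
x = -1380 (x = -1/2*2760 = -1380)
L = -1/5 (L = 2/(-10) = 2*(-1/10) = -1/5 ≈ -0.20000)
J(M) = -13 (J(M) = -11 - 2 = -13)
1/(J(L) + x) = 1/(-13 - 1380) = 1/(-1393) = -1/1393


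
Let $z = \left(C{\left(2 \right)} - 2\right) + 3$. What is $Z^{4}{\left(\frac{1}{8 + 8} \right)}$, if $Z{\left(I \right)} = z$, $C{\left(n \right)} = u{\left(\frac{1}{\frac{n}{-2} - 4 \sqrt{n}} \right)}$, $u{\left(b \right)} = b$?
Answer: $\frac{1246208}{923521} - \frac{540672 \sqrt{2}}{923521} \approx 0.52146$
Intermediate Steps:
$C{\left(n \right)} = \frac{1}{- 4 \sqrt{n} - \frac{n}{2}}$ ($C{\left(n \right)} = \frac{1}{\frac{n}{-2} - 4 \sqrt{n}} = \frac{1}{n \left(- \frac{1}{2}\right) - 4 \sqrt{n}} = \frac{1}{- \frac{n}{2} - 4 \sqrt{n}} = \frac{1}{- 4 \sqrt{n} - \frac{n}{2}}$)
$z = 1 - \frac{2}{2 + 8 \sqrt{2}}$ ($z = \left(- \frac{2}{2 + 8 \sqrt{2}} - 2\right) + 3 = \left(-2 - \frac{2}{2 + 8 \sqrt{2}}\right) + 3 = 1 - \frac{2}{2 + 8 \sqrt{2}} \approx 0.84978$)
$Z{\left(I \right)} = \frac{32}{31} - \frac{4 \sqrt{2}}{31}$
$Z^{4}{\left(\frac{1}{8 + 8} \right)} = \left(\frac{32}{31} - \frac{4 \sqrt{2}}{31}\right)^{4}$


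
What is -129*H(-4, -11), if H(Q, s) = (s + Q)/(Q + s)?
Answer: -129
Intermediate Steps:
H(Q, s) = 1 (H(Q, s) = (Q + s)/(Q + s) = 1)
-129*H(-4, -11) = -129*1 = -129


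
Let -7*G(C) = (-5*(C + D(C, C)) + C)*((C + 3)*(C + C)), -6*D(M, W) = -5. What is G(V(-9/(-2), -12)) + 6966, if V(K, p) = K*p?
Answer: -1118016/7 ≈ -1.5972e+5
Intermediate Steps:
D(M, W) = ⅚ (D(M, W) = -⅙*(-5) = ⅚)
G(C) = -2*C*(3 + C)*(-25/6 - 4*C)/7 (G(C) = -(-5*(C + ⅚) + C)*(C + 3)*(C + C)/7 = -(-5*(⅚ + C) + C)*(3 + C)*(2*C)/7 = -((-25/6 - 5*C) + C)*2*C*(3 + C)/7 = -(-25/6 - 4*C)*2*C*(3 + C)/7 = -2*C*(3 + C)*(-25/6 - 4*C)/7)
G(V(-9/(-2), -12)) + 6966 = (-9/(-2)*(-12))*(75 + 24*(-9/(-2)*(-12))² + 97*(-9/(-2)*(-12)))/21 + 6966 = (-9*(-½)*(-12))*(75 + 24*(-9*(-½)*(-12))² + 97*(-9*(-½)*(-12)))/21 + 6966 = ((9/2)*(-12))*(75 + 24*((9/2)*(-12))² + 97*((9/2)*(-12)))/21 + 6966 = (1/21)*(-54)*(75 + 24*(-54)² + 97*(-54)) + 6966 = (1/21)*(-54)*(75 + 24*2916 - 5238) + 6966 = (1/21)*(-54)*(75 + 69984 - 5238) + 6966 = (1/21)*(-54)*64821 + 6966 = -1166778/7 + 6966 = -1118016/7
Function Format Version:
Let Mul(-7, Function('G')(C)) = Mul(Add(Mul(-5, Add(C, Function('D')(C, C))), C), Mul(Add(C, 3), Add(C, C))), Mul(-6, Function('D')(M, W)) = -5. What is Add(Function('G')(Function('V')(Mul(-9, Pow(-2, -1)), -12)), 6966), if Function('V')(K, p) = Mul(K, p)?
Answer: Rational(-1118016, 7) ≈ -1.5972e+5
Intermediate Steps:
Function('D')(M, W) = Rational(5, 6) (Function('D')(M, W) = Mul(Rational(-1, 6), -5) = Rational(5, 6))
Function('G')(C) = Mul(Rational(-2, 7), C, Add(3, C), Add(Rational(-25, 6), Mul(-4, C))) (Function('G')(C) = Mul(Rational(-1, 7), Mul(Add(Mul(-5, Add(C, Rational(5, 6))), C), Mul(Add(C, 3), Add(C, C)))) = Mul(Rational(-1, 7), Mul(Add(Mul(-5, Add(Rational(5, 6), C)), C), Mul(Add(3, C), Mul(2, C)))) = Mul(Rational(-1, 7), Mul(Add(Add(Rational(-25, 6), Mul(-5, C)), C), Mul(2, C, Add(3, C)))) = Mul(Rational(-1, 7), Mul(Add(Rational(-25, 6), Mul(-4, C)), Mul(2, C, Add(3, C)))) = Mul(Rational(-1, 7), Mul(2, C, Add(3, C), Add(Rational(-25, 6), Mul(-4, C)))) = Mul(Rational(-2, 7), C, Add(3, C), Add(Rational(-25, 6), Mul(-4, C))))
Add(Function('G')(Function('V')(Mul(-9, Pow(-2, -1)), -12)), 6966) = Add(Mul(Rational(1, 21), Mul(Mul(-9, Pow(-2, -1)), -12), Add(75, Mul(24, Pow(Mul(Mul(-9, Pow(-2, -1)), -12), 2)), Mul(97, Mul(Mul(-9, Pow(-2, -1)), -12)))), 6966) = Add(Mul(Rational(1, 21), Mul(Mul(-9, Rational(-1, 2)), -12), Add(75, Mul(24, Pow(Mul(Mul(-9, Rational(-1, 2)), -12), 2)), Mul(97, Mul(Mul(-9, Rational(-1, 2)), -12)))), 6966) = Add(Mul(Rational(1, 21), Mul(Rational(9, 2), -12), Add(75, Mul(24, Pow(Mul(Rational(9, 2), -12), 2)), Mul(97, Mul(Rational(9, 2), -12)))), 6966) = Add(Mul(Rational(1, 21), -54, Add(75, Mul(24, Pow(-54, 2)), Mul(97, -54))), 6966) = Add(Mul(Rational(1, 21), -54, Add(75, Mul(24, 2916), -5238)), 6966) = Add(Mul(Rational(1, 21), -54, Add(75, 69984, -5238)), 6966) = Add(Mul(Rational(1, 21), -54, 64821), 6966) = Add(Rational(-1166778, 7), 6966) = Rational(-1118016, 7)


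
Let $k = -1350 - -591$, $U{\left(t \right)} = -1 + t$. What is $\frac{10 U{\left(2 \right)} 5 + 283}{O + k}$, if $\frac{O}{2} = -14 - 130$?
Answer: $- \frac{111}{349} \approx -0.31805$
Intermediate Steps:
$O = -288$ ($O = 2 \left(-14 - 130\right) = 2 \left(-144\right) = -288$)
$k = -759$ ($k = -1350 + 591 = -759$)
$\frac{10 U{\left(2 \right)} 5 + 283}{O + k} = \frac{10 \left(-1 + 2\right) 5 + 283}{-288 - 759} = \frac{10 \cdot 1 \cdot 5 + 283}{-1047} = \left(10 \cdot 5 + 283\right) \left(- \frac{1}{1047}\right) = \left(50 + 283\right) \left(- \frac{1}{1047}\right) = 333 \left(- \frac{1}{1047}\right) = - \frac{111}{349}$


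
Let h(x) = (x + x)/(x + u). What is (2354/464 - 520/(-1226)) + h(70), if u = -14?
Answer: 1137361/142216 ≈ 7.9974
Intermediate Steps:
h(x) = 2*x/(-14 + x) (h(x) = (x + x)/(x - 14) = (2*x)/(-14 + x) = 2*x/(-14 + x))
(2354/464 - 520/(-1226)) + h(70) = (2354/464 - 520/(-1226)) + 2*70/(-14 + 70) = (2354*(1/464) - 520*(-1/1226)) + 2*70/56 = (1177/232 + 260/613) + 2*70*(1/56) = 781821/142216 + 5/2 = 1137361/142216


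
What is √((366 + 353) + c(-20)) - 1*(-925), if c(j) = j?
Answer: 925 + √699 ≈ 951.44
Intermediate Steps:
√((366 + 353) + c(-20)) - 1*(-925) = √((366 + 353) - 20) - 1*(-925) = √(719 - 20) + 925 = √699 + 925 = 925 + √699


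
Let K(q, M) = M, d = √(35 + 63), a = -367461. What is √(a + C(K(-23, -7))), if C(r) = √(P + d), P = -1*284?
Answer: √(-367461 + √(-284 + 7*√2)) ≈ 0.01 + 606.19*I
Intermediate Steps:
d = 7*√2 (d = √98 = 7*√2 ≈ 9.8995)
P = -284
C(r) = √(-284 + 7*√2)
√(a + C(K(-23, -7))) = √(-367461 + √(-284 + 7*√2))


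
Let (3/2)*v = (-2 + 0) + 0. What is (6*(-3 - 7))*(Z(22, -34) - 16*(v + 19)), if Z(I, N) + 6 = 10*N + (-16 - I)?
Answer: 40000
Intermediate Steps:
v = -4/3 (v = 2*((-2 + 0) + 0)/3 = 2*(-2 + 0)/3 = (2/3)*(-2) = -4/3 ≈ -1.3333)
Z(I, N) = -22 - I + 10*N (Z(I, N) = -6 + (10*N + (-16 - I)) = -6 + (-16 - I + 10*N) = -22 - I + 10*N)
(6*(-3 - 7))*(Z(22, -34) - 16*(v + 19)) = (6*(-3 - 7))*((-22 - 1*22 + 10*(-34)) - 16*(-4/3 + 19)) = (6*(-10))*((-22 - 22 - 340) - 16*53/3) = -60*(-384 - 848/3) = -60*(-2000/3) = 40000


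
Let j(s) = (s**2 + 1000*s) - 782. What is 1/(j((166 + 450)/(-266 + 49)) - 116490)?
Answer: -961/115418648 ≈ -8.3262e-6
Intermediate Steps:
j(s) = -782 + s**2 + 1000*s
1/(j((166 + 450)/(-266 + 49)) - 116490) = 1/((-782 + ((166 + 450)/(-266 + 49))**2 + 1000*((166 + 450)/(-266 + 49))) - 116490) = 1/((-782 + (616/(-217))**2 + 1000*(616/(-217))) - 116490) = 1/((-782 + (616*(-1/217))**2 + 1000*(616*(-1/217))) - 116490) = 1/((-782 + (-88/31)**2 + 1000*(-88/31)) - 116490) = 1/((-782 + 7744/961 - 88000/31) - 116490) = 1/(-3471758/961 - 116490) = 1/(-115418648/961) = -961/115418648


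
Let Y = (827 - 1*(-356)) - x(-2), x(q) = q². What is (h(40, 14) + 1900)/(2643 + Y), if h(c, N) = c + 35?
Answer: 1975/3822 ≈ 0.51675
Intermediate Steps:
h(c, N) = 35 + c
Y = 1179 (Y = (827 - 1*(-356)) - 1*(-2)² = (827 + 356) - 1*4 = 1183 - 4 = 1179)
(h(40, 14) + 1900)/(2643 + Y) = ((35 + 40) + 1900)/(2643 + 1179) = (75 + 1900)/3822 = 1975*(1/3822) = 1975/3822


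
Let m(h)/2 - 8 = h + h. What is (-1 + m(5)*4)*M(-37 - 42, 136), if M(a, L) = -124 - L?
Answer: -37180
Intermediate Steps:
m(h) = 16 + 4*h (m(h) = 16 + 2*(h + h) = 16 + 2*(2*h) = 16 + 4*h)
(-1 + m(5)*4)*M(-37 - 42, 136) = (-1 + (16 + 4*5)*4)*(-124 - 1*136) = (-1 + (16 + 20)*4)*(-124 - 136) = (-1 + 36*4)*(-260) = (-1 + 144)*(-260) = 143*(-260) = -37180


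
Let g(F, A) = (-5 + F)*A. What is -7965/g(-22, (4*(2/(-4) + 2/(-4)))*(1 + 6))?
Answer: -295/28 ≈ -10.536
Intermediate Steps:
g(F, A) = A*(-5 + F)
-7965/g(-22, (4*(2/(-4) + 2/(-4)))*(1 + 6)) = -7965*1/(4*(1 + 6)*(-5 - 22)*(2/(-4) + 2/(-4))) = -7965*(-1/(756*(2*(-¼) + 2*(-¼)))) = -7965*(-1/(756*(-½ - ½))) = -7965/(((4*(-1))*7)*(-27)) = -7965/(-4*7*(-27)) = -7965/((-28*(-27))) = -7965/756 = -7965*1/756 = -295/28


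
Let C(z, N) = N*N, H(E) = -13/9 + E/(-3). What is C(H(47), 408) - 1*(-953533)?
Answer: 1119997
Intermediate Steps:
H(E) = -13/9 - E/3 (H(E) = -13*⅑ + E*(-⅓) = -13/9 - E/3)
C(z, N) = N²
C(H(47), 408) - 1*(-953533) = 408² - 1*(-953533) = 166464 + 953533 = 1119997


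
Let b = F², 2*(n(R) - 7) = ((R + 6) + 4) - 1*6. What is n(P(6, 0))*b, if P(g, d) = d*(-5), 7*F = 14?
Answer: 36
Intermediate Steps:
F = 2 (F = (⅐)*14 = 2)
P(g, d) = -5*d
n(R) = 9 + R/2 (n(R) = 7 + (((R + 6) + 4) - 1*6)/2 = 7 + (((6 + R) + 4) - 6)/2 = 7 + ((10 + R) - 6)/2 = 7 + (4 + R)/2 = 7 + (2 + R/2) = 9 + R/2)
b = 4 (b = 2² = 4)
n(P(6, 0))*b = (9 + (-5*0)/2)*4 = (9 + (½)*0)*4 = (9 + 0)*4 = 9*4 = 36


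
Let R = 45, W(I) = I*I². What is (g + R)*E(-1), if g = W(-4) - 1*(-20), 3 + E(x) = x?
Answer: -4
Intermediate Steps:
W(I) = I³
E(x) = -3 + x
g = -44 (g = (-4)³ - 1*(-20) = -64 + 20 = -44)
(g + R)*E(-1) = (-44 + 45)*(-3 - 1) = 1*(-4) = -4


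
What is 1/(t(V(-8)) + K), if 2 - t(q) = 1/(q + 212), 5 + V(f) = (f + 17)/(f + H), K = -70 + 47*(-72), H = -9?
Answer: -3510/12116537 ≈ -0.00028969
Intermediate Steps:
K = -3454 (K = -70 - 3384 = -3454)
V(f) = -5 + (17 + f)/(-9 + f) (V(f) = -5 + (f + 17)/(f - 9) = -5 + (17 + f)/(-9 + f))
t(q) = 2 - 1/(212 + q) (t(q) = 2 - 1/(q + 212) = 2 - 1/(212 + q))
1/(t(V(-8)) + K) = 1/((423 + 2*(2*(31 - 2*(-8))/(-9 - 8)))/(212 + 2*(31 - 2*(-8))/(-9 - 8)) - 3454) = 1/((423 + 2*(2*(31 + 16)/(-17)))/(212 + 2*(31 + 16)/(-17)) - 3454) = 1/((423 + 2*(2*(-1/17)*47))/(212 + 2*(-1/17)*47) - 3454) = 1/((423 + 2*(-94/17))/(212 - 94/17) - 3454) = 1/((423 - 188/17)/(3510/17) - 3454) = 1/((17/3510)*(7003/17) - 3454) = 1/(7003/3510 - 3454) = 1/(-12116537/3510) = -3510/12116537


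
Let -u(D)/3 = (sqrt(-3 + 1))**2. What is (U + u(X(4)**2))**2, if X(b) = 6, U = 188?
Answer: 37636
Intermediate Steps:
u(D) = 6 (u(D) = -3*(sqrt(-3 + 1))**2 = -3*(sqrt(-2))**2 = -3*(I*sqrt(2))**2 = -3*(-2) = 6)
(U + u(X(4)**2))**2 = (188 + 6)**2 = 194**2 = 37636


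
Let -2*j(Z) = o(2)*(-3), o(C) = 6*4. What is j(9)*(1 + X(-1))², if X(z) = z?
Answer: 0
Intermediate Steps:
o(C) = 24
j(Z) = 36 (j(Z) = -12*(-3) = -½*(-72) = 36)
j(9)*(1 + X(-1))² = 36*(1 - 1)² = 36*0² = 36*0 = 0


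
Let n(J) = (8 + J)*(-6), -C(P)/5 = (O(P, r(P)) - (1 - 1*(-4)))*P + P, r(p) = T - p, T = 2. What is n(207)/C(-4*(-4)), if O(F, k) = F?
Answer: 43/32 ≈ 1.3438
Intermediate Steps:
r(p) = 2 - p
C(P) = -5*P - 5*P*(-5 + P) (C(P) = -5*((P - (1 - 1*(-4)))*P + P) = -5*((P - (1 + 4))*P + P) = -5*((P - 1*5)*P + P) = -5*((P - 5)*P + P) = -5*((-5 + P)*P + P) = -5*(P*(-5 + P) + P) = -5*(P + P*(-5 + P)) = -5*P - 5*P*(-5 + P))
n(J) = -48 - 6*J
n(207)/C(-4*(-4)) = (-48 - 6*207)/((5*(-4*(-4))*(4 - (-4)*(-4)))) = (-48 - 1242)/((5*16*(4 - 1*16))) = -1290*1/(80*(4 - 16)) = -1290/(5*16*(-12)) = -1290/(-960) = -1290*(-1/960) = 43/32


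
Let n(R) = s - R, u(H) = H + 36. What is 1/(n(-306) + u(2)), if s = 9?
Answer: 1/353 ≈ 0.0028329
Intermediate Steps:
u(H) = 36 + H
n(R) = 9 - R
1/(n(-306) + u(2)) = 1/((9 - 1*(-306)) + (36 + 2)) = 1/((9 + 306) + 38) = 1/(315 + 38) = 1/353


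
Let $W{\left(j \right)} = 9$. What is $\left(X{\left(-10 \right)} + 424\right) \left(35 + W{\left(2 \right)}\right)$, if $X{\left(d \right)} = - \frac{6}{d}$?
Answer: $\frac{93412}{5} \approx 18682.0$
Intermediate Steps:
$\left(X{\left(-10 \right)} + 424\right) \left(35 + W{\left(2 \right)}\right) = \left(- \frac{6}{-10} + 424\right) \left(35 + 9\right) = \left(\left(-6\right) \left(- \frac{1}{10}\right) + 424\right) 44 = \left(\frac{3}{5} + 424\right) 44 = \frac{2123}{5} \cdot 44 = \frac{93412}{5}$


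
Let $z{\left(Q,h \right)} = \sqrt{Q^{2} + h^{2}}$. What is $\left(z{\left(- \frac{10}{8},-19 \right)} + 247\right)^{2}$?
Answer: $\frac{\left(988 + \sqrt{5801}\right)^{2}}{16} \approx 70778.0$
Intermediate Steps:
$\left(z{\left(- \frac{10}{8},-19 \right)} + 247\right)^{2} = \left(\sqrt{\left(- \frac{10}{8}\right)^{2} + \left(-19\right)^{2}} + 247\right)^{2} = \left(\sqrt{\left(\left(-10\right) \frac{1}{8}\right)^{2} + 361} + 247\right)^{2} = \left(\sqrt{\left(- \frac{5}{4}\right)^{2} + 361} + 247\right)^{2} = \left(\sqrt{\frac{25}{16} + 361} + 247\right)^{2} = \left(\sqrt{\frac{5801}{16}} + 247\right)^{2} = \left(\frac{\sqrt{5801}}{4} + 247\right)^{2} = \left(247 + \frac{\sqrt{5801}}{4}\right)^{2}$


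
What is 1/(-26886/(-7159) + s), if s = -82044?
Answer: -7159/587326110 ≈ -1.2189e-5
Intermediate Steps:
1/(-26886/(-7159) + s) = 1/(-26886/(-7159) - 82044) = 1/(-26886*(-1/7159) - 82044) = 1/(26886/7159 - 82044) = 1/(-587326110/7159) = -7159/587326110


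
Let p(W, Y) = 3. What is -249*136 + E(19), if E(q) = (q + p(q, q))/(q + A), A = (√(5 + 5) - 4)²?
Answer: -9380130/277 + 176*√10/1385 ≈ -33863.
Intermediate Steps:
A = (-4 + √10)² (A = (√10 - 4)² = (-4 + √10)² ≈ 0.70178)
E(q) = (3 + q)/(q + (4 - √10)²) (E(q) = (q + 3)/(q + (4 - √10)²) = (3 + q)/(q + (4 - √10)²))
-249*136 + E(19) = -249*136 + (3 + 19)/(19 + (4 - √10)²) = -33864 + 22/(19 + (4 - √10)²)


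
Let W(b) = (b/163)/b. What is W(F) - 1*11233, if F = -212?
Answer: -1830978/163 ≈ -11233.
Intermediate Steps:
W(b) = 1/163 (W(b) = (b*(1/163))/b = (b/163)/b = 1/163)
W(F) - 1*11233 = 1/163 - 1*11233 = 1/163 - 11233 = -1830978/163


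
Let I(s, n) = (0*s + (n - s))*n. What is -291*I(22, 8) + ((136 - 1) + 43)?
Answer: 32770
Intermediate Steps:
I(s, n) = n*(n - s) (I(s, n) = (0 + (n - s))*n = (n - s)*n = n*(n - s))
-291*I(22, 8) + ((136 - 1) + 43) = -2328*(8 - 1*22) + ((136 - 1) + 43) = -2328*(8 - 22) + (135 + 43) = -2328*(-14) + 178 = -291*(-112) + 178 = 32592 + 178 = 32770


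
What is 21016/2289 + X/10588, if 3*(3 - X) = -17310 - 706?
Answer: 236270483/24235932 ≈ 9.7488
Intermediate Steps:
X = 18025/3 (X = 3 - (-17310 - 706)/3 = 3 - 1/3*(-18016) = 3 + 18016/3 = 18025/3 ≈ 6008.3)
21016/2289 + X/10588 = 21016/2289 + (18025/3)/10588 = 21016*(1/2289) + (18025/3)*(1/10588) = 21016/2289 + 18025/31764 = 236270483/24235932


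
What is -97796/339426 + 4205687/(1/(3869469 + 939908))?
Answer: 3432739762837932389/169713 ≈ 2.0227e+13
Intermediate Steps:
-97796/339426 + 4205687/(1/(3869469 + 939908)) = -97796*1/339426 + 4205687/(1/4809377) = -48898/169713 + 4205687/(1/4809377) = -48898/169713 + 4205687*4809377 = -48898/169713 + 20226734326999 = 3432739762837932389/169713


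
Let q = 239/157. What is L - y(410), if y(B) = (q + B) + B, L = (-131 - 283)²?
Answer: 26780193/157 ≈ 1.7057e+5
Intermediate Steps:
q = 239/157 (q = 239*(1/157) = 239/157 ≈ 1.5223)
L = 171396 (L = (-414)² = 171396)
y(B) = 239/157 + 2*B (y(B) = (239/157 + B) + B = 239/157 + 2*B)
L - y(410) = 171396 - (239/157 + 2*410) = 171396 - (239/157 + 820) = 171396 - 1*128979/157 = 171396 - 128979/157 = 26780193/157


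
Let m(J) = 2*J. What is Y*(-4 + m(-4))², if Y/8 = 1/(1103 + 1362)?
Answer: 1152/2465 ≈ 0.46734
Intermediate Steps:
Y = 8/2465 (Y = 8/(1103 + 1362) = 8/2465 ≈ 0.0032454)
Y*(-4 + m(-4))² = 8*(-4 + 2*(-4))²/2465 = 8*(-4 - 8)²/2465 = (8/2465)*(-12)² = (8/2465)*144 = 1152/2465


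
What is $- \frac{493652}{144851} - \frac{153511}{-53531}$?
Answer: $- \frac{4189463351}{7754018881} \approx -0.5403$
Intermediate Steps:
$- \frac{493652}{144851} - \frac{153511}{-53531} = \left(-493652\right) \frac{1}{144851} - - \frac{153511}{53531} = - \frac{493652}{144851} + \frac{153511}{53531} = - \frac{4189463351}{7754018881}$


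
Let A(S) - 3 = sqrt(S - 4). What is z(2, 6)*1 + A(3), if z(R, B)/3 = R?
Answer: 9 + I ≈ 9.0 + 1.0*I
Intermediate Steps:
A(S) = 3 + sqrt(-4 + S) (A(S) = 3 + sqrt(S - 4) = 3 + sqrt(-4 + S))
z(R, B) = 3*R
z(2, 6)*1 + A(3) = (3*2)*1 + (3 + sqrt(-4 + 3)) = 6*1 + (3 + sqrt(-1)) = 6 + (3 + I) = 9 + I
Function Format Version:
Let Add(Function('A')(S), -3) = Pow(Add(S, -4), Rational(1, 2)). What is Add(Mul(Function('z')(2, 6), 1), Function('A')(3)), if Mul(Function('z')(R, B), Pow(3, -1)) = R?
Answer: Add(9, I) ≈ Add(9.0000, Mul(1.0000, I))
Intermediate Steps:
Function('A')(S) = Add(3, Pow(Add(-4, S), Rational(1, 2))) (Function('A')(S) = Add(3, Pow(Add(S, -4), Rational(1, 2))) = Add(3, Pow(Add(-4, S), Rational(1, 2))))
Function('z')(R, B) = Mul(3, R)
Add(Mul(Function('z')(2, 6), 1), Function('A')(3)) = Add(Mul(Mul(3, 2), 1), Add(3, Pow(Add(-4, 3), Rational(1, 2)))) = Add(Mul(6, 1), Add(3, Pow(-1, Rational(1, 2)))) = Add(6, Add(3, I)) = Add(9, I)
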